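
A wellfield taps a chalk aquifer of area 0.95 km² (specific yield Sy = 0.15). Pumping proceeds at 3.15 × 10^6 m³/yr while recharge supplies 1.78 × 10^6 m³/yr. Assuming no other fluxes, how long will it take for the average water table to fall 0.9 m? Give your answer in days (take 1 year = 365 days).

t ≈ 34.2 days

A = 0.95 km² = 9.5 × 10^5 m²
ΔV = Sy × A × Δh = 0.15 × 9.5 × 10^5 × 0.9 = 1.282 × 10^5 m³
Net withdrawal = 3.15 × 10^6 − 1.78 × 10^6 = 1.37 × 10^6 m³/yr = 3753 m³/d
t = ΔV / Q = 1.282 × 10^5 m³ / 3753 m³/d = 34.17 d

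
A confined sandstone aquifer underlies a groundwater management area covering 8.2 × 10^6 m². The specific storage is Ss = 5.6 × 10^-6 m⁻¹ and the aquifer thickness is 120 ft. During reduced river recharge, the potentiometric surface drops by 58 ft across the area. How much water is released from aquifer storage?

ΔV ≈ 29700 m³

b = 120 ft = 36.58 m
S = Ss × b = 5.6 × 10^-6 m⁻¹ × 36.58 m = 2.048 × 10^-4
Δh = 58 ft = 17.68 m
ΔV = S × A × Δh = 2.048 × 10^-4 × 8.2 × 10^6 m² × 17.68 m = 29690 m³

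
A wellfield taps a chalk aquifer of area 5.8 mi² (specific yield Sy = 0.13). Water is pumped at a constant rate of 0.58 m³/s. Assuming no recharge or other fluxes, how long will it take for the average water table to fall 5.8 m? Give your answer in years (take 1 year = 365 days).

t ≈ 0.619 years

A = 5.8 mi² = 1.502 × 10^7 m²
ΔV = Sy × A × Δh = 0.13 × 1.502 × 10^7 × 5.8 = 1.133 × 10^7 m³
Q = 0.58 m³/s = 50110 m³/d
t = ΔV / Q = 1.133 × 10^7 m³ / 50110 m³/d = 226 d
t = 226 d ≈ 0.6192 years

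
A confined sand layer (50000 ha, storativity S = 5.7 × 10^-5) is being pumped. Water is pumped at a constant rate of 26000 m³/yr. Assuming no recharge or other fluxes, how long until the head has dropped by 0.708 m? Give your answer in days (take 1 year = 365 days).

A = 50000 ha = 5 × 10^8 m²
ΔV = S × A × Δh = 5.7 × 10^-5 × 5 × 10^8 × 0.708 = 20180 m³
Q = 26000 m³/yr = 71.23 m³/d
t = ΔV / Q = 20180 m³ / 71.23 m³/d = 283.3 d

t ≈ 283 days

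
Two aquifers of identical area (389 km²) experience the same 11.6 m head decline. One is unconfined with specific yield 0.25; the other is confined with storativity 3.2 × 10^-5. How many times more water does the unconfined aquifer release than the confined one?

A = 389 km² = 3.89 × 10^8 m²
Unconfined: ΔV_u = Sy × A × Δh = 0.25 × 3.89 × 10^8 × 11.6 = 1.128 × 10^9 m³
Confined: ΔV_c = S × A × Δh = 3.2 × 10^-5 × 3.89 × 10^8 × 11.6 = 1.444 × 10^5 m³
Ratio = ΔV_u / ΔV_c = Sy / S = 0.25 / 3.2 × 10^-5 = 7813

ΔV_u / ΔV_c ≈ 7810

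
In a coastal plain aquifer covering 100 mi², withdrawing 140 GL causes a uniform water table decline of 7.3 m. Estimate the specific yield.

Sy ≈ 0.074

A = 100 mi² = 2.59 × 10^8 m²
ΔV = 140 GL = 1.4 × 10^8 m³
Sy = ΔV / (A × Δh) = 1.4 × 10^8 m³ / (2.59 × 10^8 m² × 7.3 m) = 0.07405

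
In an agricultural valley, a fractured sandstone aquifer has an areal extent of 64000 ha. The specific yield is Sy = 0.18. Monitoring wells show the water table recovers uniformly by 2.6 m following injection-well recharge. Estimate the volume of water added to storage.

ΔV ≈ 3 × 10^8 m³

A = 64000 ha = 6.4 × 10^8 m²
ΔV = Sy × A × Δh = 0.18 × 6.4 × 10^8 m² × 2.6 m = 2.995 × 10^8 m³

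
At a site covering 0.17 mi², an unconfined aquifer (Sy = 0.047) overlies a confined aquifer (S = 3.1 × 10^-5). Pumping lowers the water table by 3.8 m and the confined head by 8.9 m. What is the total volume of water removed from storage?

ΔV ≈ 78800 m³

A = 0.17 mi² = 4.403 × 10^5 m²
Unconfined: ΔV_u = Sy × A × Δh_u = 0.047 × 4.403 × 10^5 × 3.8 = 78640 m³
Confined: ΔV_c = S × A × Δh_c = 3.1 × 10^-5 × 4.403 × 10^5 × 8.9 = 121.5 m³
Total ΔV = 78640 + 121.5 = 78760 m³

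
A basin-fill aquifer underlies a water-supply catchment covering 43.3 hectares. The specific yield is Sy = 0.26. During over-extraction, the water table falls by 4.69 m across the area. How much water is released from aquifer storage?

A = 43.3 hectares = 4.33 × 10^5 m²
ΔV = Sy × A × Δh = 0.26 × 4.33 × 10^5 m² × 4.69 m = 5.28 × 10^5 m³

ΔV ≈ 5.28 × 10^5 m³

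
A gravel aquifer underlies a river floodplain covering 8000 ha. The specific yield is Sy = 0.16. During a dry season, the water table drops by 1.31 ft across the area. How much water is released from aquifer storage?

ΔV ≈ 5.11 × 10^6 m³

A = 8000 ha = 8 × 10^7 m²
Δh = 1.31 ft = 0.3993 m
ΔV = Sy × A × Δh = 0.16 × 8 × 10^7 m² × 0.3993 m = 5.111 × 10^6 m³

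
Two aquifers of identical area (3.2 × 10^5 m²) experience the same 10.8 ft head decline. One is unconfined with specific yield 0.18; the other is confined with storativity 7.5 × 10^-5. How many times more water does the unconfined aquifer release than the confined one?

ΔV_u / ΔV_c ≈ 2400

Δh = 10.8 ft = 3.292 m
Unconfined: ΔV_u = Sy × A × Δh = 0.18 × 3.2 × 10^5 × 3.292 = 1.896 × 10^5 m³
Confined: ΔV_c = S × A × Δh = 7.5 × 10^-5 × 3.2 × 10^5 × 3.292 = 79 m³
Ratio = ΔV_u / ΔV_c = Sy / S = 0.18 / 7.5 × 10^-5 = 2400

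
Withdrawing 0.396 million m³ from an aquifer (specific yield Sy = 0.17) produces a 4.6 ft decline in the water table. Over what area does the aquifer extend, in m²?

A ≈ 1.66 × 10^6 m²

Δh = 4.6 ft = 1.402 m
ΔV = 0.396 million m³ = 3.96 × 10^5 m³
A = ΔV / (Sy × Δh) = 3.96 × 10^5 / (0.17 × 1.402) = 1.661 × 10^6 m²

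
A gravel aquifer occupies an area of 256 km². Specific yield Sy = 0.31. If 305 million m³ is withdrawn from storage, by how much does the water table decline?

A = 256 km² = 2.56 × 10^8 m²
ΔV = 305 million m³ = 3.05 × 10^8 m³
Δh = ΔV / (Sy × A) = 3.05 × 10^8 m³ / (0.31 × 2.56 × 10^8 m²) = 3.843 m

Δh ≈ 3.84 m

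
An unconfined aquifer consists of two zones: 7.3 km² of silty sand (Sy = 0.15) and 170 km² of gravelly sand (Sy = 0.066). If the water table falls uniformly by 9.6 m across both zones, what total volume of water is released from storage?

ΔV ≈ 1.18 × 10^8 m³

A₁ = 7.3 km² = 7.3 × 10^6 m²; A₂ = 170 km² = 1.7 × 10^8 m²
ΔV₁ = 0.15 × 7.3 × 10^6 × 9.6 = 1.051 × 10^7 m³
ΔV₂ = 0.066 × 1.7 × 10^8 × 9.6 = 1.077 × 10^8 m³
ΔV = ΔV₁ + ΔV₂ = 1.182 × 10^8 m³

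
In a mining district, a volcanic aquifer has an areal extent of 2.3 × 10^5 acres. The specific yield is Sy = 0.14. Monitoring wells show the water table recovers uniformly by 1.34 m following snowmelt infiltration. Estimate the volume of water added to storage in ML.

A = 2.3 × 10^5 acres = 9.308 × 10^8 m²
ΔV = Sy × A × Δh = 0.14 × 9.308 × 10^8 m² × 1.34 m = 1.746 × 10^8 m³
ΔV = 1.746 × 10^8 m³ = 1.746 × 10^5 ML

ΔV ≈ 1.75 × 10^5 ML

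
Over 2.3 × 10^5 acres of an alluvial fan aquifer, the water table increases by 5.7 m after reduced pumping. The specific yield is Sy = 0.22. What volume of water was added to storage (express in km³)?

A = 2.3 × 10^5 acres = 9.308 × 10^8 m²
ΔV = Sy × A × Δh = 0.22 × 9.308 × 10^8 m² × 5.7 m = 1.167 × 10^9 m³
ΔV = 1.167 × 10^9 m³ = 1.167 km³

ΔV ≈ 1.17 km³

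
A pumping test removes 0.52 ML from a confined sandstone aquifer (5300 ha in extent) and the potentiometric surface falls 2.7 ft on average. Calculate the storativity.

A = 5300 ha = 5.3 × 10^7 m²
Δh = 2.7 ft = 0.823 m
ΔV = 0.52 ML = 520 m³
S = ΔV / (A × Δh) = 520 m³ / (5.3 × 10^7 m² × 0.823 m) = 1.192 × 10^-5

S ≈ 1.2 × 10^-5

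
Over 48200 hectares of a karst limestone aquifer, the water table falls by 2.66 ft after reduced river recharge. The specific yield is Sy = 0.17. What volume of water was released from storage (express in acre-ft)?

ΔV ≈ 53900 acre-ft

A = 48200 hectares = 4.82 × 10^8 m²
Δh = 2.66 ft = 0.8108 m
ΔV = Sy × A × Δh = 0.17 × 4.82 × 10^8 m² × 0.8108 m = 6.643 × 10^7 m³
ΔV = 6.643 × 10^7 m³ = 53860 acre-ft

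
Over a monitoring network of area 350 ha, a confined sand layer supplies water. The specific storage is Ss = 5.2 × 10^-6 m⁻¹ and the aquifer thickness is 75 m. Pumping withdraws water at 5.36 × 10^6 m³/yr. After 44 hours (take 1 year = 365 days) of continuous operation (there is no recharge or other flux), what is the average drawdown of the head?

S = Ss × b = 5.2 × 10^-6 m⁻¹ × 75 m = 3.9 × 10^-4
A = 350 ha = 3.5 × 10^6 m²
Q = 5.36 × 10^6 m³/yr = 14680 m³/d
t = 44 hours = 1.833 d
ΔV = Q × t = 14680 m³/d × 1.833 d = 26920 m³
Δh = ΔV / (S × A) = 26920 / (3.9 × 10^-4 × 3.5 × 10^6) = 19.72 m

Δh ≈ 19.7 m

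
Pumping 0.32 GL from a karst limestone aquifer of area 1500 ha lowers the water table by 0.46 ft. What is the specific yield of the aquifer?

Sy ≈ 0.15

A = 1500 ha = 1.5 × 10^7 m²
Δh = 0.46 ft = 0.1402 m
ΔV = 0.32 GL = 3.2 × 10^5 m³
Sy = ΔV / (A × Δh) = 3.2 × 10^5 m³ / (1.5 × 10^7 m² × 0.1402 m) = 0.1522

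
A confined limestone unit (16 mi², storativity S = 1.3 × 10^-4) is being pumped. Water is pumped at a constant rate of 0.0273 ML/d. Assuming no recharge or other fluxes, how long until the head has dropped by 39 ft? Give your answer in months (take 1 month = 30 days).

t ≈ 78.2 months

A = 16 mi² = 4.144 × 10^7 m²
Δh = 39 ft = 11.89 m
ΔV = S × A × Δh = 1.3 × 10^-4 × 4.144 × 10^7 × 11.89 = 64040 m³
Q = 0.0273 ML/d = 27.3 m³/d
t = ΔV / Q = 64040 m³ / 27.3 m³/d = 2346 d
t = 2346 d ≈ 78.19 months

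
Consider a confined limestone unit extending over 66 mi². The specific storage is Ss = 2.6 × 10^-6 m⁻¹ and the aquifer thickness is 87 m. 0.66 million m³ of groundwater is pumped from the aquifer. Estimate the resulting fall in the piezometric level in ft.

S = Ss × b = 2.6 × 10^-6 m⁻¹ × 87 m = 2.262 × 10^-4
A = 66 mi² = 1.709 × 10^8 m²
ΔV = 0.66 million m³ = 6.6 × 10^5 m³
Δh = ΔV / (S × A) = 6.6 × 10^5 m³ / (2.262 × 10^-4 × 1.709 × 10^8 m²) = 17.07 m
Δh = 17.07 m = 56 ft

Δh ≈ 56 ft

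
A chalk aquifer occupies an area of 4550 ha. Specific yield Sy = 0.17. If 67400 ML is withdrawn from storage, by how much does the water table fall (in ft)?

A = 4550 ha = 4.55 × 10^7 m²
ΔV = 67400 ML = 6.74 × 10^7 m³
Δh = ΔV / (Sy × A) = 6.74 × 10^7 m³ / (0.17 × 4.55 × 10^7 m²) = 8.714 m
Δh = 8.714 m = 28.59 ft

Δh ≈ 28.6 ft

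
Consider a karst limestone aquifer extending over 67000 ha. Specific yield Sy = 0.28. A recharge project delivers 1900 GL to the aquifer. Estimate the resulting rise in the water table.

Δh ≈ 10.1 m

A = 67000 ha = 6.7 × 10^8 m²
ΔV = 1900 GL = 1.9 × 10^9 m³
Δh = ΔV / (Sy × A) = 1.9 × 10^9 m³ / (0.28 × 6.7 × 10^8 m²) = 10.13 m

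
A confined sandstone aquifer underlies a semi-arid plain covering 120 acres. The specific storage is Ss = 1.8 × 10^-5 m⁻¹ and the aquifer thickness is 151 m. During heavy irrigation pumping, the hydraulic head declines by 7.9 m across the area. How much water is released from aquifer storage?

S = Ss × b = 1.8 × 10^-5 m⁻¹ × 151 m = 2.718 × 10^-3
A = 120 acres = 4.856 × 10^5 m²
ΔV = S × A × Δh = 0.002718 × 4.856 × 10^5 m² × 7.9 m = 10430 m³

ΔV ≈ 10400 m³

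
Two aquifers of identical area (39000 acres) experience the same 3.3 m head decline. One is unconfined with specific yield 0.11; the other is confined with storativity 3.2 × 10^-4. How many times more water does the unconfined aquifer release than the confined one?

ΔV_u / ΔV_c ≈ 344

A = 39000 acres = 1.578 × 10^8 m²
Unconfined: ΔV_u = Sy × A × Δh = 0.11 × 1.578 × 10^8 × 3.3 = 5.729 × 10^7 m³
Confined: ΔV_c = S × A × Δh = 3.2 × 10^-4 × 1.578 × 10^8 × 3.3 = 1.667 × 10^5 m³
Ratio = ΔV_u / ΔV_c = Sy / S = 0.11 / 3.2 × 10^-4 = 343.8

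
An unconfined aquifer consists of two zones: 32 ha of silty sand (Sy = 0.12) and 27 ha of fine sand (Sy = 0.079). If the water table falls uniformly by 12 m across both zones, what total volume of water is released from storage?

ΔV ≈ 7.17 × 10^5 m³

A₁ = 32 ha = 3.2 × 10^5 m²; A₂ = 27 ha = 2.7 × 10^5 m²
ΔV₁ = 0.12 × 3.2 × 10^5 × 12 = 4.608 × 10^5 m³
ΔV₂ = 0.079 × 2.7 × 10^5 × 12 = 2.56 × 10^5 m³
ΔV = ΔV₁ + ΔV₂ = 7.168 × 10^5 m³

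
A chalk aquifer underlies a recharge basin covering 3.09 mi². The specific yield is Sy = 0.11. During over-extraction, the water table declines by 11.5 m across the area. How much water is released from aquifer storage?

ΔV ≈ 1.01 × 10^7 m³

A = 3.09 mi² = 8.003 × 10^6 m²
ΔV = Sy × A × Δh = 0.11 × 8.003 × 10^6 m² × 11.5 m = 1.012 × 10^7 m³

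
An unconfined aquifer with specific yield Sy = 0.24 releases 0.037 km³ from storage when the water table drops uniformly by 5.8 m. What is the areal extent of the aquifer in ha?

A ≈ 2660 ha

ΔV = 0.037 km³ = 3.7 × 10^7 m³
A = ΔV / (Sy × Δh) = 3.7 × 10^7 / (0.24 × 5.8) = 2.658 × 10^7 m²
A = 2.658 × 10^7 m² = 2658 ha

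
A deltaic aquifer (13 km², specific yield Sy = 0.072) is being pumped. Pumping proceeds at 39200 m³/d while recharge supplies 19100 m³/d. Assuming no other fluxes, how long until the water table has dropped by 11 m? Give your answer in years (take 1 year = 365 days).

t ≈ 1.4 years

A = 13 km² = 1.3 × 10^7 m²
ΔV = Sy × A × Δh = 0.072 × 1.3 × 10^7 × 11 = 1.03 × 10^7 m³
Net withdrawal = 39200 − 19100 = 20100 m³/d
t = ΔV / Q = 1.03 × 10^7 m³ / 20100 m³/d = 512.2 d
t = 512.2 d ≈ 1.403 years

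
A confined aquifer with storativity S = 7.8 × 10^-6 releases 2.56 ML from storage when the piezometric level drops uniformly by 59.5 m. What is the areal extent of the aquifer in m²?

ΔV = 2.56 ML = 2560 m³
A = ΔV / (S × Δh) = 2560 / (7.8 × 10^-6 × 59.5) = 5.516 × 10^6 m²

A ≈ 5.52 × 10^6 m²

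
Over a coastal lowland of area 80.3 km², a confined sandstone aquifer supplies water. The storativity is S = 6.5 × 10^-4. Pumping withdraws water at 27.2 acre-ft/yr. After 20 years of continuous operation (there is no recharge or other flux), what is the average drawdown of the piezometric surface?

Δh ≈ 12.9 m

A = 80.3 km² = 8.03 × 10^7 m²
Q = 27.2 acre-ft/yr = 91.92 m³/d
t = 20 years = 7300 d
ΔV = Q × t = 91.92 m³/d × 7300 d = 6.71 × 10^5 m³
Δh = ΔV / (S × A) = 6.71 × 10^5 / (6.5 × 10^-4 × 8.03 × 10^7) = 12.86 m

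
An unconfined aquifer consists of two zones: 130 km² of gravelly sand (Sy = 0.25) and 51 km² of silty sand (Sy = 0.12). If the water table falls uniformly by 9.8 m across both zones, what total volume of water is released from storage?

ΔV ≈ 3.78 × 10^8 m³

A₁ = 130 km² = 1.3 × 10^8 m²; A₂ = 51 km² = 5.1 × 10^7 m²
ΔV₁ = 0.25 × 1.3 × 10^8 × 9.8 = 3.185 × 10^8 m³
ΔV₂ = 0.12 × 5.1 × 10^7 × 9.8 = 5.998 × 10^7 m³
ΔV = ΔV₁ + ΔV₂ = 3.785 × 10^8 m³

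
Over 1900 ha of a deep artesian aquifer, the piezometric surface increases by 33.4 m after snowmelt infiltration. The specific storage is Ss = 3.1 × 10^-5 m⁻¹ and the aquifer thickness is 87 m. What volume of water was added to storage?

ΔV ≈ 1.71 × 10^6 m³

S = Ss × b = 3.1 × 10^-5 m⁻¹ × 87 m = 2.697 × 10^-3
A = 1900 ha = 1.9 × 10^7 m²
ΔV = S × A × Δh = 0.002697 × 1.9 × 10^7 m² × 33.4 m = 1.712 × 10^6 m³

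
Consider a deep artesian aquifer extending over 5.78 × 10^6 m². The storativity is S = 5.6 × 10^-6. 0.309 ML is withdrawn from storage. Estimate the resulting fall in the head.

ΔV = 0.309 ML = 309 m³
Δh = ΔV / (S × A) = 309 m³ / (5.6 × 10^-6 × 5.78 × 10^6 m²) = 9.546 m

Δh ≈ 9.55 m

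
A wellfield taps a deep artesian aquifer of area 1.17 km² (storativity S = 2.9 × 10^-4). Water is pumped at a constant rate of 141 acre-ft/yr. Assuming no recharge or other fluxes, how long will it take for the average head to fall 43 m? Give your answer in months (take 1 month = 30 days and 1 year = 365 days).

A = 1.17 km² = 1.17 × 10^6 m²
ΔV = S × A × Δh = 2.9 × 10^-4 × 1.17 × 10^6 × 43 = 14590 m³
Q = 141 acre-ft/yr = 476.5 m³/d
t = ΔV / Q = 14590 m³ / 476.5 m³/d = 30.62 d
t = 30.62 d ≈ 1.021 months

t ≈ 1.02 months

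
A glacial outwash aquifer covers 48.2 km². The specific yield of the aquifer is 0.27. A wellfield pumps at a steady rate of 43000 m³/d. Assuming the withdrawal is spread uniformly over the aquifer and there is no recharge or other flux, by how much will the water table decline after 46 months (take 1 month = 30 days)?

A = 48.2 km² = 4.82 × 10^7 m²
t = 46 months = 1380 d
ΔV = Q × t = 43000 m³/d × 1380 d = 5.934 × 10^7 m³
Δh = ΔV / (Sy × A) = 5.934 × 10^7 / (0.27 × 4.82 × 10^7) = 4.56 m

Δh ≈ 4.56 m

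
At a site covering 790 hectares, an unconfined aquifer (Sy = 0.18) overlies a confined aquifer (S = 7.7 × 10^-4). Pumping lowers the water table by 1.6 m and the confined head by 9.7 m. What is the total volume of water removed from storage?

A = 790 hectares = 7.9 × 10^6 m²
Unconfined: ΔV_u = Sy × A × Δh_u = 0.18 × 7.9 × 10^6 × 1.6 = 2.275 × 10^6 m³
Confined: ΔV_c = S × A × Δh_c = 7.7 × 10^-4 × 7.9 × 10^6 × 9.7 = 59010 m³
Total ΔV = 2.275 × 10^6 + 59010 = 2.334 × 10^6 m³

ΔV ≈ 2.33 × 10^6 m³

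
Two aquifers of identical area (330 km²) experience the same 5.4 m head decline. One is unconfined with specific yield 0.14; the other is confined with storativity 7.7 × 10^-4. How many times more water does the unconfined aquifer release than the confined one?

ΔV_u / ΔV_c ≈ 182

A = 330 km² = 3.3 × 10^8 m²
Unconfined: ΔV_u = Sy × A × Δh = 0.14 × 3.3 × 10^8 × 5.4 = 2.495 × 10^8 m³
Confined: ΔV_c = S × A × Δh = 7.7 × 10^-4 × 3.3 × 10^8 × 5.4 = 1.372 × 10^6 m³
Ratio = ΔV_u / ΔV_c = Sy / S = 0.14 / 7.7 × 10^-4 = 181.8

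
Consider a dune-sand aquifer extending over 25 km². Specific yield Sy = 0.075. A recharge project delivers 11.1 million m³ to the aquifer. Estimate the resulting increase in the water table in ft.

A = 25 km² = 2.5 × 10^7 m²
ΔV = 11.1 million m³ = 1.11 × 10^7 m³
Δh = ΔV / (Sy × A) = 1.11 × 10^7 m³ / (0.075 × 2.5 × 10^7 m²) = 5.92 m
Δh = 5.92 m = 19.42 ft

Δh ≈ 19.4 ft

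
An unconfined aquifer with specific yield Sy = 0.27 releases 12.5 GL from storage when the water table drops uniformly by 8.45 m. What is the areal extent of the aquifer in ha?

ΔV = 12.5 GL = 1.25 × 10^7 m³
A = ΔV / (Sy × Δh) = 1.25 × 10^7 / (0.27 × 8.45) = 5.479 × 10^6 m²
A = 5.479 × 10^6 m² = 547.9 ha

A ≈ 548 ha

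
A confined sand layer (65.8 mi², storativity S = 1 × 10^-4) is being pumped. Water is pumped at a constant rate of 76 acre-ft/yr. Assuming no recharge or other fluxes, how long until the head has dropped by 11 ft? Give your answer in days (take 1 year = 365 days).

t ≈ 222 days

A = 65.8 mi² = 1.704 × 10^8 m²
Δh = 11 ft = 3.353 m
ΔV = S × A × Δh = 1 × 10^-4 × 1.704 × 10^8 × 3.353 = 57140 m³
Q = 76 acre-ft/yr = 256.8 m³/d
t = ΔV / Q = 57140 m³ / 256.8 m³/d = 222.5 d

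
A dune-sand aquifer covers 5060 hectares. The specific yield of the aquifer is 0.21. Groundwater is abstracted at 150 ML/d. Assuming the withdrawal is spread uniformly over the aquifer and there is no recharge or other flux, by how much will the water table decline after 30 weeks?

A = 5060 hectares = 5.06 × 10^7 m²
Q = 150 ML/d = 1.5 × 10^5 m³/d
t = 30 weeks = 210 d
ΔV = Q × t = 1.5 × 10^5 m³/d × 210 d = 3.15 × 10^7 m³
Δh = ΔV / (Sy × A) = 3.15 × 10^7 / (0.21 × 5.06 × 10^7) = 2.964 m

Δh ≈ 2.96 m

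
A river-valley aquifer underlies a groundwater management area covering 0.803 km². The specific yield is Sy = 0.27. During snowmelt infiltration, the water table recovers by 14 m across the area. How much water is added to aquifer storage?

ΔV ≈ 3.04 × 10^6 m³

A = 0.803 km² = 8.03 × 10^5 m²
ΔV = Sy × A × Δh = 0.27 × 8.03 × 10^5 m² × 14 m = 3.035 × 10^6 m³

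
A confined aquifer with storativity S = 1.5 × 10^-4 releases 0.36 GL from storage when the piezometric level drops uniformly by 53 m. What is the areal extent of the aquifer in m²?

A ≈ 4.53 × 10^7 m²

ΔV = 0.36 GL = 3.6 × 10^5 m³
A = ΔV / (S × Δh) = 3.6 × 10^5 / (1.5 × 10^-4 × 53) = 4.528 × 10^7 m²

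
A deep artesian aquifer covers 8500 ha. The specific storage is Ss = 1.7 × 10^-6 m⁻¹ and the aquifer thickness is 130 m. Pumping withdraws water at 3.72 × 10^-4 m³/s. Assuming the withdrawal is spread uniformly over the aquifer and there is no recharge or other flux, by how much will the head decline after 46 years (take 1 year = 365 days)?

S = Ss × b = 1.7 × 10^-6 m⁻¹ × 130 m = 2.21 × 10^-4
A = 8500 ha = 8.5 × 10^7 m²
Q = 3.72 × 10^-4 m³/s = 32.14 m³/d
t = 46 years = 16790 d
ΔV = Q × t = 32.14 m³/d × 16790 d = 5.396 × 10^5 m³
Δh = ΔV / (S × A) = 5.396 × 10^5 / (2.21 × 10^-4 × 8.5 × 10^7) = 28.73 m

Δh ≈ 28.7 m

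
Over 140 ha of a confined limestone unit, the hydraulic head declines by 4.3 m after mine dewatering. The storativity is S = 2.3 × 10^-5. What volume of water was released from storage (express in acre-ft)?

ΔV ≈ 0.112 acre-ft

A = 140 ha = 1.4 × 10^6 m²
ΔV = S × A × Δh = 2.3 × 10^-5 × 1.4 × 10^6 m² × 4.3 m = 138.5 m³
ΔV = 138.5 m³ = 0.1123 acre-ft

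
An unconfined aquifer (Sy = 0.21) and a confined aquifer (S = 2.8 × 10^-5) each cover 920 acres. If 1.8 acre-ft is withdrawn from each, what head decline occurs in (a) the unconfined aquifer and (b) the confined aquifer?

A = 920 acres = 3.723 × 10^6 m²
ΔV = 1.8 acre-ft = 2220 m³
Unconfined: Δh_u = ΔV/(Sy·A) = 2220/(0.21 × 3.723 × 10^6) = 0.00284 m
Confined: Δh_c = ΔV/(S·A) = 2220/(2.8 × 10^-5 × 3.723 × 10^6) = 21.3 m

Δh_u ≈ 0.00284 m; Δh_c ≈ 21.3 m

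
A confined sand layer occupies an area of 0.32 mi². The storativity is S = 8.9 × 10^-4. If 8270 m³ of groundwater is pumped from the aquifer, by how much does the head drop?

Δh ≈ 11.2 m

A = 0.32 mi² = 8.288 × 10^5 m²
Δh = ΔV / (S × A) = 8270 m³ / (8.9 × 10^-4 × 8.288 × 10^5 m²) = 11.21 m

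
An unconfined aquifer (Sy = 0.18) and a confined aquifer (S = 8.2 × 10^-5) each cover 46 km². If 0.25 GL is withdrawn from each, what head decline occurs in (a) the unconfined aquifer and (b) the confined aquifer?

A = 46 km² = 4.6 × 10^7 m²
ΔV = 0.25 GL = 2.5 × 10^5 m³
Unconfined: Δh_u = ΔV/(Sy·A) = 2.5 × 10^5/(0.18 × 4.6 × 10^7) = 0.03019 m
Confined: Δh_c = ΔV/(S·A) = 2.5 × 10^5/(8.2 × 10^-5 × 4.6 × 10^7) = 66.28 m

Δh_u ≈ 0.0302 m; Δh_c ≈ 66.3 m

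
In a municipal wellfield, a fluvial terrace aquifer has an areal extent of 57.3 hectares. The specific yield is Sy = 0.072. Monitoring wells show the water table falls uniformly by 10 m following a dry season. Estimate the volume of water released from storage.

A = 57.3 hectares = 5.73 × 10^5 m²
ΔV = Sy × A × Δh = 0.072 × 5.73 × 10^5 m² × 10 m = 4.126 × 10^5 m³

ΔV ≈ 4.13 × 10^5 m³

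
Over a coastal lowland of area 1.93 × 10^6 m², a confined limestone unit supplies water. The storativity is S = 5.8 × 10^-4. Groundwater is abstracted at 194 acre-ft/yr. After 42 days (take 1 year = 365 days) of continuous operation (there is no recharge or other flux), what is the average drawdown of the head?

Δh ≈ 24.6 m

Q = 194 acre-ft/yr = 655.6 m³/d
ΔV = Q × t = 655.6 m³/d × 42 d = 27540 m³
Δh = ΔV / (S × A) = 27540 / (5.8 × 10^-4 × 1.93 × 10^6) = 24.6 m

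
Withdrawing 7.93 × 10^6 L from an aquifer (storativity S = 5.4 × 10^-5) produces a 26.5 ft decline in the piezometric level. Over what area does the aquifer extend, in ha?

A ≈ 1820 ha

Δh = 26.5 ft = 8.077 m
ΔV = 7.93 × 10^6 L = 7930 m³
A = ΔV / (S × Δh) = 7930 / (5.4 × 10^-5 × 8.077) = 1.818 × 10^7 m²
A = 1.818 × 10^7 m² = 1818 ha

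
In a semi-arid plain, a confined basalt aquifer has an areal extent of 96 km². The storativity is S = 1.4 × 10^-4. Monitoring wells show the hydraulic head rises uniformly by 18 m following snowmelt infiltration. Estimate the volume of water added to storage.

ΔV ≈ 2.42 × 10^5 m³

A = 96 km² = 9.6 × 10^7 m²
ΔV = S × A × Δh = 1.4 × 10^-4 × 9.6 × 10^7 m² × 18 m = 2.419 × 10^5 m³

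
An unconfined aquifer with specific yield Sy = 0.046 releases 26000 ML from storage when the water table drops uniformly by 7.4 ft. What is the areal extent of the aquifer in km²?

A ≈ 251 km²

Δh = 7.4 ft = 2.256 m
ΔV = 26000 ML = 2.6 × 10^7 m³
A = ΔV / (Sy × Δh) = 2.6 × 10^7 / (0.046 × 2.256) = 2.506 × 10^8 m²
A = 2.506 × 10^8 m² = 250.6 km²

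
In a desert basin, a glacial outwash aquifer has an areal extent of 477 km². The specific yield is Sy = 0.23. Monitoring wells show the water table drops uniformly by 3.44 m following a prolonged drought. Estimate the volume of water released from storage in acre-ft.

A = 477 km² = 4.77 × 10^8 m²
ΔV = Sy × A × Δh = 0.23 × 4.77 × 10^8 m² × 3.44 m = 3.774 × 10^8 m³
ΔV = 3.774 × 10^8 m³ = 3.06 × 10^5 acre-ft

ΔV ≈ 3.06 × 10^5 acre-ft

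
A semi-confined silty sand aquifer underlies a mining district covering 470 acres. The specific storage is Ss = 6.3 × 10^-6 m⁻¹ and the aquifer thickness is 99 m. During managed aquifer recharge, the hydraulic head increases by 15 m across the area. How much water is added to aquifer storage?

ΔV ≈ 17800 m³

S = Ss × b = 6.3 × 10^-6 m⁻¹ × 99 m = 6.237 × 10^-4
A = 470 acres = 1.902 × 10^6 m²
ΔV = S × A × Δh = 6.237 × 10^-4 × 1.902 × 10^6 m² × 15 m = 17790 m³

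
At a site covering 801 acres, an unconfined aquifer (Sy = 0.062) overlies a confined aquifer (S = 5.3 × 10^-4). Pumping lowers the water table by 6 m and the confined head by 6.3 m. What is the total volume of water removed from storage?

ΔV ≈ 1.22 × 10^6 m³

A = 801 acres = 3.242 × 10^6 m²
Unconfined: ΔV_u = Sy × A × Δh_u = 0.062 × 3.242 × 10^6 × 6 = 1.206 × 10^6 m³
Confined: ΔV_c = S × A × Δh_c = 5.3 × 10^-4 × 3.242 × 10^6 × 6.3 = 10820 m³
Total ΔV = 1.206 × 10^6 + 10820 = 1.217 × 10^6 m³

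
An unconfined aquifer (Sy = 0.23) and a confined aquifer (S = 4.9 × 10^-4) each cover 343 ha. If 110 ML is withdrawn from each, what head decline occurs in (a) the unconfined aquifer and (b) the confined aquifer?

Δh_u ≈ 0.139 m; Δh_c ≈ 65.4 m

A = 343 ha = 3.43 × 10^6 m²
ΔV = 110 ML = 1.1 × 10^5 m³
Unconfined: Δh_u = ΔV/(Sy·A) = 1.1 × 10^5/(0.23 × 3.43 × 10^6) = 0.1394 m
Confined: Δh_c = ΔV/(S·A) = 1.1 × 10^5/(4.9 × 10^-4 × 3.43 × 10^6) = 65.45 m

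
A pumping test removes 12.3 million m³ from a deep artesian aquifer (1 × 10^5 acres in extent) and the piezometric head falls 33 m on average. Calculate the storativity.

S ≈ 9.2 × 10^-4

A = 1 × 10^5 acres = 4.047 × 10^8 m²
ΔV = 12.3 million m³ = 1.23 × 10^7 m³
S = ΔV / (A × Δh) = 1.23 × 10^7 m³ / (4.047 × 10^8 m² × 33 m) = 9.21 × 10^-4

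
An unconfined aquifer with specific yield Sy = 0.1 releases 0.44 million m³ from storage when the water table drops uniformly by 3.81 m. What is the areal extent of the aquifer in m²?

A ≈ 1.15 × 10^6 m²

ΔV = 0.44 million m³ = 4.4 × 10^5 m³
A = ΔV / (Sy × Δh) = 4.4 × 10^5 / (0.1 × 3.81) = 1.155 × 10^6 m²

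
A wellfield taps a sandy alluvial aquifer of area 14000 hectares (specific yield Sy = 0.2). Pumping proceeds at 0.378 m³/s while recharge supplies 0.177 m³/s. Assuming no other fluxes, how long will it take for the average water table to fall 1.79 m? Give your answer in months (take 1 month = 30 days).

A = 14000 hectares = 1.4 × 10^8 m²
ΔV = Sy × A × Δh = 0.2 × 1.4 × 10^8 × 1.79 = 5.012 × 10^7 m³
Net withdrawal = 0.378 − 0.177 = 0.201 m³/s = 17370 m³/d
t = ΔV / Q = 5.012 × 10^7 m³ / 17370 m³/d = 2886 d
t = 2886 d ≈ 96.2 months

t ≈ 96.2 months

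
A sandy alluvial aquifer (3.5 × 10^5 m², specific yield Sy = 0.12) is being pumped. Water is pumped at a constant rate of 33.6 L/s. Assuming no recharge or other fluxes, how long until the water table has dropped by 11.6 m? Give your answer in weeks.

ΔV = Sy × A × Δh = 0.12 × 3.5 × 10^5 × 11.6 = 4.872 × 10^5 m³
Q = 33.6 L/s = 2903 m³/d
t = ΔV / Q = 4.872 × 10^5 m³ / 2903 m³/d = 167.8 d
t = 167.8 d ≈ 23.97 weeks

t ≈ 24 weeks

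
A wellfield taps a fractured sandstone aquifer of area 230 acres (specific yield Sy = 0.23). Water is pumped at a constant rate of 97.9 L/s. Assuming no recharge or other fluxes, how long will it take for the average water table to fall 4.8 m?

A = 230 acres = 9.308 × 10^5 m²
ΔV = Sy × A × Δh = 0.23 × 9.308 × 10^5 × 4.8 = 1.028 × 10^6 m³
Q = 97.9 L/s = 8459 m³/d
t = ΔV / Q = 1.028 × 10^6 m³ / 8459 m³/d = 121.5 d

t ≈ 121 days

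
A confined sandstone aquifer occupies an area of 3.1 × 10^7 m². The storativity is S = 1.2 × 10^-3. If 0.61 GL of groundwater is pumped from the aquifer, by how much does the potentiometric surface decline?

Δh ≈ 16.4 m

ΔV = 0.61 GL = 6.1 × 10^5 m³
Δh = ΔV / (S × A) = 6.1 × 10^5 m³ / (0.0012 × 3.1 × 10^7 m²) = 16.4 m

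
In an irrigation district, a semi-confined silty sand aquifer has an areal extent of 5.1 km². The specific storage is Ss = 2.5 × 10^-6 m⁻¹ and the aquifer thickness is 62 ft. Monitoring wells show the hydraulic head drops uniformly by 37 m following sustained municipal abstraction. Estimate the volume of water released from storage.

ΔV ≈ 8910 m³

b = 62 ft = 18.9 m
S = Ss × b = 2.5 × 10^-6 m⁻¹ × 18.9 m = 4.724 × 10^-5
A = 5.1 km² = 5.1 × 10^6 m²
ΔV = S × A × Δh = 4.724 × 10^-5 × 5.1 × 10^6 m² × 37 m = 8915 m³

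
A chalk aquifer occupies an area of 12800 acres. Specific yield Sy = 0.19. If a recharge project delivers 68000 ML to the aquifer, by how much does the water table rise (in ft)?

Δh ≈ 22.7 ft

A = 12800 acres = 5.18 × 10^7 m²
ΔV = 68000 ML = 6.8 × 10^7 m³
Δh = ΔV / (Sy × A) = 6.8 × 10^7 m³ / (0.19 × 5.18 × 10^7 m²) = 6.909 m
Δh = 6.909 m = 22.67 ft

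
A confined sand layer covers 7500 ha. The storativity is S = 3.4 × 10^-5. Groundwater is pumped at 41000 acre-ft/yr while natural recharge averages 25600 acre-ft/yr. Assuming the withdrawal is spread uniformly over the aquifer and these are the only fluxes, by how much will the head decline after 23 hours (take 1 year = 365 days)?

A = 7500 ha = 7.5 × 10^7 m²
Net abstraction = 41000 − 25600 = 15400 acre-ft/yr
Q_net = 15400 acre-ft/yr = 52040 m³/d
t = 23 hours = 0.9583 d
ΔV = Q × t = 52040 m³/d × 0.9583 d = 49870 m³
Δh = ΔV / (S × A) = 49870 / (3.4 × 10^-5 × 7.5 × 10^7) = 19.56 m

Δh ≈ 19.6 m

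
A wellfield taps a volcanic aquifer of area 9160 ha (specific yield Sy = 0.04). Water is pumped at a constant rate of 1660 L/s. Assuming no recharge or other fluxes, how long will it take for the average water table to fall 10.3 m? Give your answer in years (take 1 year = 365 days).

t ≈ 0.721 years

A = 9160 ha = 9.16 × 10^7 m²
ΔV = Sy × A × Δh = 0.04 × 9.16 × 10^7 × 10.3 = 3.774 × 10^7 m³
Q = 1660 L/s = 1.434 × 10^5 m³/d
t = ΔV / Q = 3.774 × 10^7 m³ / 1.434 × 10^5 m³/d = 263.1 d
t = 263.1 d ≈ 0.7209 years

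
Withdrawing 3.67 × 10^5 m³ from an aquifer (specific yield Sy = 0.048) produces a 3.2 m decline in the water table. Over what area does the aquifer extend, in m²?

A = ΔV / (Sy × Δh) = 3.67 × 10^5 / (0.048 × 3.2) = 2.389 × 10^6 m²

A ≈ 2.39 × 10^6 m²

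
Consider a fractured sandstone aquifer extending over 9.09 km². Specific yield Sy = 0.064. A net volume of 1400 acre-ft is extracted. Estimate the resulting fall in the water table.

Δh ≈ 2.97 m

A = 9.09 km² = 9.09 × 10^6 m²
ΔV = 1400 acre-ft = 1.727 × 10^6 m³
Δh = ΔV / (Sy × A) = 1.727 × 10^6 m³ / (0.064 × 9.09 × 10^6 m²) = 2.968 m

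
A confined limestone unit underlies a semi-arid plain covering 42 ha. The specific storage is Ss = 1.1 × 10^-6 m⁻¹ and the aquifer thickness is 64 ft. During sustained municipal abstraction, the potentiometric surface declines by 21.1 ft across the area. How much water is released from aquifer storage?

ΔV ≈ 58 m³

b = 64 ft = 19.51 m
S = Ss × b = 1.1 × 10^-6 m⁻¹ × 19.51 m = 2.146 × 10^-5
A = 42 ha = 4.2 × 10^5 m²
Δh = 21.1 ft = 6.431 m
ΔV = S × A × Δh = 2.146 × 10^-5 × 4.2 × 10^5 m² × 6.431 m = 57.96 m³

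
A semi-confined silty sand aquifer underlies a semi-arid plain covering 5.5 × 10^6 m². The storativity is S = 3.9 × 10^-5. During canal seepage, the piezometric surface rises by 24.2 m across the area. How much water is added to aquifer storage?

ΔV ≈ 5190 m³

ΔV = S × A × Δh = 3.9 × 10^-5 × 5.5 × 10^6 m² × 24.2 m = 5191 m³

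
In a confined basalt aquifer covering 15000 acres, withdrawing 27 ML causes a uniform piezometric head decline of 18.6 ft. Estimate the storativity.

A = 15000 acres = 6.07 × 10^7 m²
Δh = 18.6 ft = 5.669 m
ΔV = 27 ML = 27000 m³
S = ΔV / (A × Δh) = 27000 m³ / (6.07 × 10^7 m² × 5.669 m) = 7.846 × 10^-5

S ≈ 7.8 × 10^-5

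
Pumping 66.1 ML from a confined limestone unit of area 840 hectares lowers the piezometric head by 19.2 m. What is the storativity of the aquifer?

A = 840 hectares = 8.4 × 10^6 m²
ΔV = 66.1 ML = 66100 m³
S = ΔV / (A × Δh) = 66100 m³ / (8.4 × 10^6 m² × 19.2 m) = 4.098 × 10^-4

S ≈ 4.1 × 10^-4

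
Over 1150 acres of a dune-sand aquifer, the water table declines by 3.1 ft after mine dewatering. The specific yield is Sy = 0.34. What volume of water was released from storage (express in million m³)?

ΔV ≈ 1.5 million m³

A = 1150 acres = 4.654 × 10^6 m²
Δh = 3.1 ft = 0.9449 m
ΔV = Sy × A × Δh = 0.34 × 4.654 × 10^6 m² × 0.9449 m = 1.495 × 10^6 m³
ΔV = 1.495 × 10^6 m³ = 1.495 million m³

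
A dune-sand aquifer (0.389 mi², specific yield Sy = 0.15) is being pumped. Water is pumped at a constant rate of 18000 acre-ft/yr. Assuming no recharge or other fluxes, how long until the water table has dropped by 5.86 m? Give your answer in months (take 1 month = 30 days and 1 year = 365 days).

A = 0.389 mi² = 1.008 × 10^6 m²
ΔV = Sy × A × Δh = 0.15 × 1.008 × 10^6 × 5.86 = 8.856 × 10^5 m³
Q = 18000 acre-ft/yr = 60830 m³/d
t = ΔV / Q = 8.856 × 10^5 m³ / 60830 m³/d = 14.56 d
t = 14.56 d ≈ 0.4853 months

t ≈ 0.485 months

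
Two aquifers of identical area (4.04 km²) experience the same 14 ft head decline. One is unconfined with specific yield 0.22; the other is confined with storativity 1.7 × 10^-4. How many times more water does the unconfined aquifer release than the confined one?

A = 4.04 km² = 4.04 × 10^6 m²
Δh = 14 ft = 4.267 m
Unconfined: ΔV_u = Sy × A × Δh = 0.22 × 4.04 × 10^6 × 4.267 = 3.793 × 10^6 m³
Confined: ΔV_c = S × A × Δh = 1.7 × 10^-4 × 4.04 × 10^6 × 4.267 = 2931 m³
Ratio = ΔV_u / ΔV_c = Sy / S = 0.22 / 1.7 × 10^-4 = 1294

ΔV_u / ΔV_c ≈ 1290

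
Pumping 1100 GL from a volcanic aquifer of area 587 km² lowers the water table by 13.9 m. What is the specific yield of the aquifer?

A = 587 km² = 5.87 × 10^8 m²
ΔV = 1100 GL = 1.1 × 10^9 m³
Sy = ΔV / (A × Δh) = 1.1 × 10^9 m³ / (5.87 × 10^8 m² × 13.9 m) = 0.1348

Sy ≈ 0.13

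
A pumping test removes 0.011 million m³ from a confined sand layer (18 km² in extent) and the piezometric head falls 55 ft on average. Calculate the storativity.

S ≈ 3.6 × 10^-5

A = 18 km² = 1.8 × 10^7 m²
Δh = 55 ft = 16.76 m
ΔV = 0.011 million m³ = 11000 m³
S = ΔV / (A × Δh) = 11000 m³ / (1.8 × 10^7 m² × 16.76 m) = 3.645 × 10^-5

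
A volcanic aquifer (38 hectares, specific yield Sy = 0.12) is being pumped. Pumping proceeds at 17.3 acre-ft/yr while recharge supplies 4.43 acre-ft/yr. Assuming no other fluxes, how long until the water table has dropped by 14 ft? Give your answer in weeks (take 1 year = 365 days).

t ≈ 639 weeks

A = 38 hectares = 3.8 × 10^5 m²
Δh = 14 ft = 4.267 m
ΔV = Sy × A × Δh = 0.12 × 3.8 × 10^5 × 4.267 = 1.946 × 10^5 m³
Net withdrawal = 17.3 − 4.43 = 12.87 acre-ft/yr = 43.49 m³/d
t = ΔV / Q = 1.946 × 10^5 m³ / 43.49 m³/d = 4474 d
t = 4474 d ≈ 639.1 weeks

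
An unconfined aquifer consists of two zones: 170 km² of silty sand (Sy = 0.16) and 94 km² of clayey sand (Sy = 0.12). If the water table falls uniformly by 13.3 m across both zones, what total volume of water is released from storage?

ΔV ≈ 5.12 × 10^8 m³

A₁ = 170 km² = 1.7 × 10^8 m²; A₂ = 94 km² = 9.4 × 10^7 m²
ΔV₁ = 0.16 × 1.7 × 10^8 × 13.3 = 3.618 × 10^8 m³
ΔV₂ = 0.12 × 9.4 × 10^7 × 13.3 = 1.5 × 10^8 m³
ΔV = ΔV₁ + ΔV₂ = 5.118 × 10^8 m³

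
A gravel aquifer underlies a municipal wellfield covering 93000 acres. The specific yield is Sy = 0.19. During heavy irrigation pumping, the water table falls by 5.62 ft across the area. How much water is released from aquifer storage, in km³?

A = 93000 acres = 3.764 × 10^8 m²
Δh = 5.62 ft = 1.713 m
ΔV = Sy × A × Δh = 0.19 × 3.764 × 10^8 m² × 1.713 m = 1.225 × 10^8 m³
ΔV = 1.225 × 10^8 m³ = 0.1225 km³

ΔV ≈ 0.122 km³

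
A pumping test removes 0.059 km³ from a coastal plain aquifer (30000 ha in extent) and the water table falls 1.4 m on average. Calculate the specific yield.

Sy ≈ 0.14

A = 30000 ha = 3 × 10^8 m²
ΔV = 0.059 km³ = 5.9 × 10^7 m³
Sy = ΔV / (A × Δh) = 5.9 × 10^7 m³ / (3 × 10^8 m² × 1.4 m) = 0.1405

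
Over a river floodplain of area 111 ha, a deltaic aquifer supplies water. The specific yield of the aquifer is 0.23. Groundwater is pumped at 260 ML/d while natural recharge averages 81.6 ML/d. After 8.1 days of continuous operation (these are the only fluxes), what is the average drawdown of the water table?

Δh ≈ 5.66 m

A = 111 ha = 1.11 × 10^6 m²
Net abstraction = 260 − 81.6 = 178.4 ML/d
Q_net = 178.4 ML/d = 1.784 × 10^5 m³/d
ΔV = Q × t = 1.784 × 10^5 m³/d × 8.1 d = 1.445 × 10^6 m³
Δh = ΔV / (Sy × A) = 1.445 × 10^6 / (0.23 × 1.11 × 10^6) = 5.66 m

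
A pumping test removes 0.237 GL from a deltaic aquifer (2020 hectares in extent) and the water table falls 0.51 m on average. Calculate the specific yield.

Sy ≈ 0.023

A = 2020 hectares = 2.02 × 10^7 m²
ΔV = 0.237 GL = 2.37 × 10^5 m³
Sy = ΔV / (A × Δh) = 2.37 × 10^5 m³ / (2.02 × 10^7 m² × 0.51 m) = 0.02301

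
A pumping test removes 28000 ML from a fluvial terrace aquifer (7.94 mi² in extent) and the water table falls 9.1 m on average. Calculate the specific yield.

Sy ≈ 0.15

A = 7.94 mi² = 2.056 × 10^7 m²
ΔV = 28000 ML = 2.8 × 10^7 m³
Sy = ΔV / (A × Δh) = 2.8 × 10^7 m³ / (2.056 × 10^7 m² × 9.1 m) = 0.1496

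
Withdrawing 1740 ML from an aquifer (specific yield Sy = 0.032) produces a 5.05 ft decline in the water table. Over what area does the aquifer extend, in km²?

Δh = 5.05 ft = 1.539 m
ΔV = 1740 ML = 1.74 × 10^6 m³
A = ΔV / (Sy × Δh) = 1.74 × 10^6 / (0.032 × 1.539) = 3.533 × 10^7 m²
A = 3.533 × 10^7 m² = 35.33 km²

A ≈ 35.3 km²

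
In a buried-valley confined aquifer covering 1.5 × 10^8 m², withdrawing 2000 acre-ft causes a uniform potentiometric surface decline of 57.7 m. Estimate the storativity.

ΔV = 2000 acre-ft = 2.467 × 10^6 m³
S = ΔV / (A × Δh) = 2.467 × 10^6 m³ / (1.5 × 10^8 m² × 57.7 m) = 2.85 × 10^-4

S ≈ 2.9 × 10^-4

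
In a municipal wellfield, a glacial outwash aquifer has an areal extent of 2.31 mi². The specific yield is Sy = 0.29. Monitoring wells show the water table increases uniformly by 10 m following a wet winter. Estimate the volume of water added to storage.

ΔV ≈ 1.74 × 10^7 m³

A = 2.31 mi² = 5.983 × 10^6 m²
ΔV = Sy × A × Δh = 0.29 × 5.983 × 10^6 m² × 10 m = 1.735 × 10^7 m³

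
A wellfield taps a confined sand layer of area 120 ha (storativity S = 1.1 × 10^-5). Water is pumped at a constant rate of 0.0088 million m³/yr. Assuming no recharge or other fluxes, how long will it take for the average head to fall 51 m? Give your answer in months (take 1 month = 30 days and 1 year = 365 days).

t ≈ 0.931 months

A = 120 ha = 1.2 × 10^6 m²
ΔV = S × A × Δh = 1.1 × 10^-5 × 1.2 × 10^6 × 51 = 673.2 m³
Q = 0.0088 million m³/yr = 24.11 m³/d
t = ΔV / Q = 673.2 m³ / 24.11 m³/d = 27.92 d
t = 27.92 d ≈ 0.9307 months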